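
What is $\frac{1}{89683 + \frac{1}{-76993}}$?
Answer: $\frac{76993}{6904963218} \approx 1.115 \cdot 10^{-5}$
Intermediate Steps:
$\frac{1}{89683 + \frac{1}{-76993}} = \frac{1}{89683 - \frac{1}{76993}} = \frac{1}{\frac{6904963218}{76993}} = \frac{76993}{6904963218}$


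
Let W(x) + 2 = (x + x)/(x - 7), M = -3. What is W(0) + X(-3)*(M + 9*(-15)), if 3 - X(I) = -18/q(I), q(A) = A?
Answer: 412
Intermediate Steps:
W(x) = -2 + 2*x/(-7 + x) (W(x) = -2 + (x + x)/(x - 7) = -2 + (2*x)/(-7 + x) = -2 + 2*x/(-7 + x))
X(I) = 3 + 18/I (X(I) = 3 - (-18)/I = 3 + 18/I)
W(0) + X(-3)*(M + 9*(-15)) = 14/(-7 + 0) + (3 + 18/(-3))*(-3 + 9*(-15)) = 14/(-7) + (3 + 18*(-⅓))*(-3 - 135) = 14*(-⅐) + (3 - 6)*(-138) = -2 - 3*(-138) = -2 + 414 = 412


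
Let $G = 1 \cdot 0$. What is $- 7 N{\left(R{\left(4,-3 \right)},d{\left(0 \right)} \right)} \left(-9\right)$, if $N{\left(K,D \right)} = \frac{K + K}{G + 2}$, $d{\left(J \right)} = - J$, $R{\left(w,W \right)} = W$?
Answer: $-189$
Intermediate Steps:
$G = 0$
$N{\left(K,D \right)} = K$ ($N{\left(K,D \right)} = \frac{K + K}{0 + 2} = \frac{2 K}{2} = 2 K \frac{1}{2} = K$)
$- 7 N{\left(R{\left(4,-3 \right)},d{\left(0 \right)} \right)} \left(-9\right) = \left(-7\right) \left(-3\right) \left(-9\right) = 21 \left(-9\right) = -189$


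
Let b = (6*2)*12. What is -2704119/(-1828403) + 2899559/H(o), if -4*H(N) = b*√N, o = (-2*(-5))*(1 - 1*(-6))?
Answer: 2704119/1828403 - 2899559*√70/2520 ≈ -9625.3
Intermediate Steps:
o = 70 (o = 10*(1 + 6) = 10*7 = 70)
b = 144 (b = 12*12 = 144)
H(N) = -36*√N
-2704119/(-1828403) + 2899559/H(o) = -2704119/(-1828403) + 2899559/((-36*√70)) = -2704119*(-1/1828403) + 2899559*(-√70/2520) = 2704119/1828403 - 2899559*√70/2520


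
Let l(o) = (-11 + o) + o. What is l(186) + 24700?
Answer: 25061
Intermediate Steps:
l(o) = -11 + 2*o
l(186) + 24700 = (-11 + 2*186) + 24700 = (-11 + 372) + 24700 = 361 + 24700 = 25061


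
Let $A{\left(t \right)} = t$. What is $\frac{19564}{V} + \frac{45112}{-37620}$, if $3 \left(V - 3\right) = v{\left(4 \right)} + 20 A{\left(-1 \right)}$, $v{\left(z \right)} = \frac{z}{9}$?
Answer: $- \frac{10461170}{1881} \approx -5561.5$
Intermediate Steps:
$v{\left(z \right)} = \frac{z}{9}$ ($v{\left(z \right)} = z \frac{1}{9} = \frac{z}{9}$)
$V = - \frac{95}{27}$ ($V = 3 + \frac{\frac{1}{9} \cdot 4 + 20 \left(-1\right)}{3} = 3 + \frac{\frac{4}{9} - 20}{3} = 3 + \frac{1}{3} \left(- \frac{176}{9}\right) = 3 - \frac{176}{27} = - \frac{95}{27} \approx -3.5185$)
$\frac{19564}{V} + \frac{45112}{-37620} = \frac{19564}{- \frac{95}{27}} + \frac{45112}{-37620} = 19564 \left(- \frac{27}{95}\right) + 45112 \left(- \frac{1}{37620}\right) = - \frac{528228}{95} - \frac{11278}{9405} = - \frac{10461170}{1881}$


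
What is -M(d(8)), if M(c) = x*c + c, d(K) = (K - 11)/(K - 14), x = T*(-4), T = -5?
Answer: -21/2 ≈ -10.500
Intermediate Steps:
x = 20 (x = -5*(-4) = 20)
d(K) = (-11 + K)/(-14 + K)
M(c) = 21*c (M(c) = 20*c + c = 21*c)
-M(d(8)) = -21*(-11 + 8)/(-14 + 8) = -21*-3/(-6) = -21*(-⅙*(-3)) = -21/2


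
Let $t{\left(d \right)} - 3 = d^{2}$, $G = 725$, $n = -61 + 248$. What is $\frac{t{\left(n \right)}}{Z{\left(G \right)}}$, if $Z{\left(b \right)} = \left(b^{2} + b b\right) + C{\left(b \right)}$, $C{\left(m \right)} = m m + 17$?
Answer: $\frac{8743}{394223} \approx 0.022178$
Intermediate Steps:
$C{\left(m \right)} = 17 + m^{2}$ ($C{\left(m \right)} = m^{2} + 17 = 17 + m^{2}$)
$n = 187$
$Z{\left(b \right)} = 17 + 3 b^{2}$ ($Z{\left(b \right)} = \left(b^{2} + b b\right) + \left(17 + b^{2}\right) = \left(b^{2} + b^{2}\right) + \left(17 + b^{2}\right) = 2 b^{2} + \left(17 + b^{2}\right) = 17 + 3 b^{2}$)
$t{\left(d \right)} = 3 + d^{2}$
$\frac{t{\left(n \right)}}{Z{\left(G \right)}} = \frac{3 + 187^{2}}{17 + 3 \cdot 725^{2}} = \frac{3 + 34969}{17 + 3 \cdot 525625} = \frac{34972}{17 + 1576875} = \frac{34972}{1576892} = 34972 \cdot \frac{1}{1576892} = \frac{8743}{394223}$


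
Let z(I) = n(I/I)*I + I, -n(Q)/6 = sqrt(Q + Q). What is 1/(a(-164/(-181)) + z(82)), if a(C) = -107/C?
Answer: 323572/4328690709 - 4410944*sqrt(2)/4328690709 ≈ -0.0013663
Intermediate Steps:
n(Q) = -6*sqrt(2)*sqrt(Q) (n(Q) = -6*sqrt(Q + Q) = -6*sqrt(2)*sqrt(Q))
z(I) = I - 6*I*sqrt(2) (z(I) = (-6*sqrt(2)*sqrt(I/I))*I + I = (-6*sqrt(2)*sqrt(1))*I + I = (-6*sqrt(2)*1)*I + I = (-6*sqrt(2))*I + I = -6*I*sqrt(2) + I = I - 6*I*sqrt(2))
1/(a(-164/(-181)) + z(82)) = 1/(-107/((-164/(-181))) + 82*(1 - 6*sqrt(2))) = 1/(-107/((-164*(-1/181))) + (82 - 492*sqrt(2))) = 1/(-107/164/181 + (82 - 492*sqrt(2))) = 1/(-107*181/164 + (82 - 492*sqrt(2))) = 1/(-19367/164 + (82 - 492*sqrt(2))) = 1/(-5919/164 - 492*sqrt(2))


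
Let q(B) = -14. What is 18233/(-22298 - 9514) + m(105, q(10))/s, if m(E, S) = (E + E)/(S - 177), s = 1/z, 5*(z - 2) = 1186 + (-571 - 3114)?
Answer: 3322080353/6076092 ≈ 546.75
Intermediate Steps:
z = -2489/5 (z = 2 + (1186 + (-571 - 3114))/5 = 2 + (1186 - 3685)/5 = 2 + (⅕)*(-2499) = 2 - 2499/5 = -2489/5 ≈ -497.80)
s = -5/2489 (s = 1/(-2489/5) = -5/2489 ≈ -0.0020088)
m(E, S) = 2*E/(-177 + S) (m(E, S) = (2*E)/(-177 + S) = 2*E/(-177 + S))
18233/(-22298 - 9514) + m(105, q(10))/s = 18233/(-22298 - 9514) + (2*105/(-177 - 14))/(-5/2489) = 18233/(-31812) + (2*105/(-191))*(-2489/5) = 18233*(-1/31812) + (2*105*(-1/191))*(-2489/5) = -18233/31812 - 210/191*(-2489/5) = -18233/31812 + 104538/191 = 3322080353/6076092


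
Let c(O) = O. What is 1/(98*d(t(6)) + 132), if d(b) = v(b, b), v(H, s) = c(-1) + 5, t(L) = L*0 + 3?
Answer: 1/524 ≈ 0.0019084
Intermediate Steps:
t(L) = 3 (t(L) = 0 + 3 = 3)
v(H, s) = 4 (v(H, s) = -1 + 5 = 4)
d(b) = 4
1/(98*d(t(6)) + 132) = 1/(98*4 + 132) = 1/(392 + 132) = 1/524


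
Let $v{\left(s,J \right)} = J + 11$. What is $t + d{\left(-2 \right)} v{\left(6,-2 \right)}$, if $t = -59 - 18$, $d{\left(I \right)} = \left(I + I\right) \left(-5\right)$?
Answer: $103$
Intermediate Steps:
$d{\left(I \right)} = - 10 I$ ($d{\left(I \right)} = 2 I \left(-5\right) = - 10 I$)
$v{\left(s,J \right)} = 11 + J$
$t = -77$
$t + d{\left(-2 \right)} v{\left(6,-2 \right)} = -77 + \left(-10\right) \left(-2\right) \left(11 - 2\right) = -77 + 20 \cdot 9 = -77 + 180 = 103$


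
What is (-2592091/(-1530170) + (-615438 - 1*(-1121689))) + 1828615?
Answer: 3572744499311/1530170 ≈ 2.3349e+6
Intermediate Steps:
(-2592091/(-1530170) + (-615438 - 1*(-1121689))) + 1828615 = (-2592091*(-1/1530170) + (-615438 + 1121689)) + 1828615 = (2592091/1530170 + 506251) + 1828615 = 774652684761/1530170 + 1828615 = 3572744499311/1530170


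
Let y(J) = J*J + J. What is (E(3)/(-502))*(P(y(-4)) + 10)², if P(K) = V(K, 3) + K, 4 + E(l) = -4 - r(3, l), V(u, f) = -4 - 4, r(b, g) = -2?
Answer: 588/251 ≈ 2.3426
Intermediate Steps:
V(u, f) = -8
E(l) = -6 (E(l) = -4 + (-4 - 1*(-2)) = -4 + (-4 + 2) = -4 - 2 = -6)
y(J) = J + J² (y(J) = J² + J = J + J²)
P(K) = -8 + K
(E(3)/(-502))*(P(y(-4)) + 10)² = (-6/(-502))*((-8 - 4*(1 - 4)) + 10)² = (-6*(-1/502))*((-8 - 4*(-3)) + 10)² = 3*((-8 + 12) + 10)²/251 = 3*(4 + 10)²/251 = (3/251)*14² = (3/251)*196 = 588/251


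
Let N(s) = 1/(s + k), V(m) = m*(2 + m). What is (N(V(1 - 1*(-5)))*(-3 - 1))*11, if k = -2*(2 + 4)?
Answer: -11/9 ≈ -1.2222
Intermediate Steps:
k = -12 (k = -2*6 = -12)
N(s) = 1/(-12 + s) (N(s) = 1/(s - 12) = 1/(-12 + s))
(N(V(1 - 1*(-5)))*(-3 - 1))*11 = ((-3 - 1)/(-12 + (1 - 1*(-5))*(2 + (1 - 1*(-5)))))*11 = (-4/(-12 + (1 + 5)*(2 + (1 + 5))))*11 = (-4/(-12 + 6*(2 + 6)))*11 = (-4/(-12 + 6*8))*11 = (-4/(-12 + 48))*11 = (-4/36)*11 = ((1/36)*(-4))*11 = -⅑*11 = -11/9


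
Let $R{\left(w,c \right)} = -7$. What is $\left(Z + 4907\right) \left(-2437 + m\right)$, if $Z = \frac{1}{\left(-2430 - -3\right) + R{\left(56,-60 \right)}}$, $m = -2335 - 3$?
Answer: $- \frac{57030866675}{2434} \approx -2.3431 \cdot 10^{7}$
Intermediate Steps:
$m = -2338$ ($m = -2335 - 3 = -2338$)
$Z = - \frac{1}{2434}$ ($Z = \frac{1}{\left(-2430 - -3\right) - 7} = \frac{1}{\left(-2430 + 3\right) - 7} = \frac{1}{-2427 - 7} = \frac{1}{-2434} = - \frac{1}{2434} \approx -0.00041085$)
$\left(Z + 4907\right) \left(-2437 + m\right) = \left(- \frac{1}{2434} + 4907\right) \left(-2437 - 2338\right) = \frac{11943637}{2434} \left(-4775\right) = - \frac{57030866675}{2434}$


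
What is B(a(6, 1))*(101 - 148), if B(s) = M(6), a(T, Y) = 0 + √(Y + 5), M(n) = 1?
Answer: -47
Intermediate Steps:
a(T, Y) = √(5 + Y) (a(T, Y) = 0 + √(5 + Y) = √(5 + Y))
B(s) = 1
B(a(6, 1))*(101 - 148) = 1*(101 - 148) = 1*(-47) = -47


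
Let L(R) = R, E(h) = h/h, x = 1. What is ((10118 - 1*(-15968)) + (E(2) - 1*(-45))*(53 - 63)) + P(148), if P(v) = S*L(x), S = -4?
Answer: 25622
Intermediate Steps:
E(h) = 1
P(v) = -4 (P(v) = -4*1 = -4)
((10118 - 1*(-15968)) + (E(2) - 1*(-45))*(53 - 63)) + P(148) = ((10118 - 1*(-15968)) + (1 - 1*(-45))*(53 - 63)) - 4 = ((10118 + 15968) + (1 + 45)*(-10)) - 4 = (26086 + 46*(-10)) - 4 = (26086 - 460) - 4 = 25626 - 4 = 25622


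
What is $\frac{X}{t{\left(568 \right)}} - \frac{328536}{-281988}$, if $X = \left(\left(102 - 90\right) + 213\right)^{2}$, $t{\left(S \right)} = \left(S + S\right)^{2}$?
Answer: $\frac{4057870707}{3369485056} \approx 1.2043$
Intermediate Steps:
$t{\left(S \right)} = 4 S^{2}$ ($t{\left(S \right)} = \left(2 S\right)^{2} = 4 S^{2}$)
$X = 50625$ ($X = \left(12 + 213\right)^{2} = 225^{2} = 50625$)
$\frac{X}{t{\left(568 \right)}} - \frac{328536}{-281988} = \frac{50625}{4 \cdot 568^{2}} - \frac{328536}{-281988} = \frac{50625}{4 \cdot 322624} - - \frac{3042}{2611} = \frac{50625}{1290496} + \frac{3042}{2611} = \frac{4057870707}{3369485056}$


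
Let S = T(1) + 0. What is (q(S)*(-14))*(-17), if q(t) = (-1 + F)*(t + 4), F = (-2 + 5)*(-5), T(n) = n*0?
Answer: -15232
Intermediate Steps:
T(n) = 0
S = 0 (S = 0 + 0 = 0)
F = -15 (F = 3*(-5) = -15)
q(t) = -64 - 16*t (q(t) = (-1 - 15)*(t + 4) = -16*(4 + t) = -64 - 16*t)
(q(S)*(-14))*(-17) = ((-64 - 16*0)*(-14))*(-17) = ((-64 + 0)*(-14))*(-17) = -64*(-14)*(-17) = 896*(-17) = -15232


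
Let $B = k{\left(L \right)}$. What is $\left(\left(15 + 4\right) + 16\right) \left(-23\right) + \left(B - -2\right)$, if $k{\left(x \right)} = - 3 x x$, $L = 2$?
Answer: $-815$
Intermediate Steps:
$k{\left(x \right)} = - 3 x^{2}$
$B = -12$ ($B = - 3 \cdot 2^{2} = \left(-3\right) 4 = -12$)
$\left(\left(15 + 4\right) + 16\right) \left(-23\right) + \left(B - -2\right) = \left(\left(15 + 4\right) + 16\right) \left(-23\right) - 10 = \left(19 + 16\right) \left(-23\right) + \left(-12 + 2\right) = 35 \left(-23\right) - 10 = -805 - 10 = -815$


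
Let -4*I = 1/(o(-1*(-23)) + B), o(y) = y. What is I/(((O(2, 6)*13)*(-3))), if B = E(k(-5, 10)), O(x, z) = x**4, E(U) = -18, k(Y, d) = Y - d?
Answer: 1/12480 ≈ 8.0128e-5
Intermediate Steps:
B = -18
I = -1/20 (I = -1/(4*(-1*(-23) - 18)) = -1/(4*(23 - 18)) = -1/4/5 = -1/4*1/5 = -1/20 ≈ -0.050000)
I/(((O(2, 6)*13)*(-3))) = -1/(20*((2**4*13)*(-3))) = -1/(20*((16*13)*(-3))) = -1/(20*(208*(-3))) = -1/20/(-624) = -1/20*(-1/624) = 1/12480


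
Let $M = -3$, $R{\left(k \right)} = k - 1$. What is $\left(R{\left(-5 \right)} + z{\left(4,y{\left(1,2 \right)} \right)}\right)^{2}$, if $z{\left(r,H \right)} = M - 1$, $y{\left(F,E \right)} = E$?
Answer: $100$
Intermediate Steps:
$R{\left(k \right)} = -1 + k$
$z{\left(r,H \right)} = -4$ ($z{\left(r,H \right)} = -3 - 1 = -4$)
$\left(R{\left(-5 \right)} + z{\left(4,y{\left(1,2 \right)} \right)}\right)^{2} = \left(\left(-1 - 5\right) - 4\right)^{2} = \left(-6 - 4\right)^{2} = \left(-10\right)^{2} = 100$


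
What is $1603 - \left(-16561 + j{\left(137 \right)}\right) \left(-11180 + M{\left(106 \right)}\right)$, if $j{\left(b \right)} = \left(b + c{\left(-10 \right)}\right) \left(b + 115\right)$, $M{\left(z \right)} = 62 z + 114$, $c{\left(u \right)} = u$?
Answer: $69402445$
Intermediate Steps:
$M{\left(z \right)} = 114 + 62 z$
$j{\left(b \right)} = \left(-10 + b\right) \left(115 + b\right)$ ($j{\left(b \right)} = \left(b - 10\right) \left(b + 115\right) = \left(-10 + b\right) \left(115 + b\right)$)
$1603 - \left(-16561 + j{\left(137 \right)}\right) \left(-11180 + M{\left(106 \right)}\right) = 1603 - \left(-16561 + \left(-1150 + 137^{2} + 105 \cdot 137\right)\right) \left(-11180 + \left(114 + 62 \cdot 106\right)\right) = 1603 - \left(-16561 + \left(-1150 + 18769 + 14385\right)\right) \left(-11180 + \left(114 + 6572\right)\right) = 1603 - \left(-16561 + 32004\right) \left(-11180 + 6686\right) = 1603 - 15443 \left(-4494\right) = 1603 - -69400842 = 1603 + 69400842 = 69402445$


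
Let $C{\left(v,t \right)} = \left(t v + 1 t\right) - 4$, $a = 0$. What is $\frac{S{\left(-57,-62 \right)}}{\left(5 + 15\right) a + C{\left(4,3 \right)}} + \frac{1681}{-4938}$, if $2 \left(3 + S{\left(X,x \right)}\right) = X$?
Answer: $- \frac{87019}{27159} \approx -3.2041$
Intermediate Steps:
$S{\left(X,x \right)} = -3 + \frac{X}{2}$
$C{\left(v,t \right)} = -4 + t + t v$ ($C{\left(v,t \right)} = \left(t v + t\right) - 4 = \left(t + t v\right) - 4 = -4 + t + t v$)
$\frac{S{\left(-57,-62 \right)}}{\left(5 + 15\right) a + C{\left(4,3 \right)}} + \frac{1681}{-4938} = \frac{-3 + \frac{1}{2} \left(-57\right)}{\left(5 + 15\right) 0 + \left(-4 + 3 + 3 \cdot 4\right)} + \frac{1681}{-4938} = \frac{-3 - \frac{57}{2}}{20 \cdot 0 + \left(-4 + 3 + 12\right)} + 1681 \left(- \frac{1}{4938}\right) = - \frac{63}{2 \left(0 + 11\right)} - \frac{1681}{4938} = - \frac{63}{2 \cdot 11} - \frac{1681}{4938} = \left(- \frac{63}{2}\right) \frac{1}{11} - \frac{1681}{4938} = - \frac{63}{22} - \frac{1681}{4938} = - \frac{87019}{27159}$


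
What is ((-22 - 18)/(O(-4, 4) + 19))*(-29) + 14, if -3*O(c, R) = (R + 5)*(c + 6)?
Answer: 1342/13 ≈ 103.23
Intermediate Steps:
O(c, R) = -(5 + R)*(6 + c)/3 (O(c, R) = -(R + 5)*(c + 6)/3 = -(5 + R)*(6 + c)/3)
((-22 - 18)/(O(-4, 4) + 19))*(-29) + 14 = ((-22 - 18)/((-10 - 2*4 - 5/3*(-4) - ⅓*4*(-4)) + 19))*(-29) + 14 = -40/((-10 - 8 + 20/3 + 16/3) + 19)*(-29) + 14 = -40/(-6 + 19)*(-29) + 14 = -40/13*(-29) + 14 = 1160/13 + 14 = 1342/13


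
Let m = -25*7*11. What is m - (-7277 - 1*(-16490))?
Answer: -11138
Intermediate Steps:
m = -1925 (m = -175*11 = -1925)
m - (-7277 - 1*(-16490)) = -1925 - (-7277 - 1*(-16490)) = -1925 - (-7277 + 16490) = -1925 - 1*9213 = -1925 - 9213 = -11138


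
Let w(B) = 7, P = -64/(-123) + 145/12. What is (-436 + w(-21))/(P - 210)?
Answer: 2132/981 ≈ 2.1733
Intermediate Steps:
P = 2067/164 (P = -64*(-1/123) + 145*(1/12) = 64/123 + 145/12 = 2067/164 ≈ 12.604)
(-436 + w(-21))/(P - 210) = (-436 + 7)/(2067/164 - 210) = -429/(-32373/164) = -429*(-164/32373) = 2132/981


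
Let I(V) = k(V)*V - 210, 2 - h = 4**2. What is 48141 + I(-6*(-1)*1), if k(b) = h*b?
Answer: 47427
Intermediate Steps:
h = -14 (h = 2 - 1*4**2 = 2 - 1*16 = 2 - 16 = -14)
k(b) = -14*b
I(V) = -210 - 14*V**2 (I(V) = (-14*V)*V - 210 = -14*V**2 - 210 = -210 - 14*V**2)
48141 + I(-6*(-1)*1) = 48141 + (-210 - 14*(-6*(-1)*1)**2) = 48141 + (-210 - 14*(6*1)**2) = 48141 + (-210 - 14*6**2) = 48141 + (-210 - 14*36) = 48141 + (-210 - 504) = 48141 - 714 = 47427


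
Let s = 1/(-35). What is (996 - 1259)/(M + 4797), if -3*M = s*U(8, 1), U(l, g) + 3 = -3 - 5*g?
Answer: -27615/503674 ≈ -0.054827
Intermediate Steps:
s = -1/35 ≈ -0.028571
U(l, g) = -6 - 5*g (U(l, g) = -3 + (-3 - 5*g) = -6 - 5*g)
M = -11/105 (M = -(-1)*(-6 - 5*1)/105 = -(-1)*(-6 - 5)/105 = -(-1)*(-11)/105 = -1/3*11/35 = -11/105 ≈ -0.10476)
(996 - 1259)/(M + 4797) = (996 - 1259)/(-11/105 + 4797) = -263/503674/105 = -263*105/503674 = -27615/503674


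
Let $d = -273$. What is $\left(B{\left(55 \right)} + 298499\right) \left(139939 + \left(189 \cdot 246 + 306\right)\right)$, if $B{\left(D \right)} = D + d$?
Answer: $55700695659$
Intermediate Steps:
$B{\left(D \right)} = -273 + D$ ($B{\left(D \right)} = D - 273 = -273 + D$)
$\left(B{\left(55 \right)} + 298499\right) \left(139939 + \left(189 \cdot 246 + 306\right)\right) = \left(\left(-273 + 55\right) + 298499\right) \left(139939 + \left(189 \cdot 246 + 306\right)\right) = \left(-218 + 298499\right) \left(139939 + \left(46494 + 306\right)\right) = 298281 \left(139939 + 46800\right) = 298281 \cdot 186739 = 55700695659$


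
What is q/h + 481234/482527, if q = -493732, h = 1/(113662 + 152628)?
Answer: -63440668838764326/482527 ≈ -1.3148e+11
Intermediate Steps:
h = 1/266290 ≈ 3.7553e-6
q/h + 481234/482527 = -493732/1/266290 + 481234/482527 = -493732*266290 + 481234*(1/482527) = -131475894280 + 481234/482527 = -63440668838764326/482527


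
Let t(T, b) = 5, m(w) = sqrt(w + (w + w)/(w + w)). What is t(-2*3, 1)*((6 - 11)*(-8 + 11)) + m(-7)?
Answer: -75 + I*sqrt(6) ≈ -75.0 + 2.4495*I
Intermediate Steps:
m(w) = sqrt(1 + w) (m(w) = sqrt(w + (2*w)/((2*w))) = sqrt(w + (2*w)*(1/(2*w))) = sqrt(w + 1) = sqrt(1 + w))
t(-2*3, 1)*((6 - 11)*(-8 + 11)) + m(-7) = 5*((6 - 11)*(-8 + 11)) + sqrt(1 - 7) = 5*(-5*3) + sqrt(-6) = 5*(-15) + I*sqrt(6) = -75 + I*sqrt(6)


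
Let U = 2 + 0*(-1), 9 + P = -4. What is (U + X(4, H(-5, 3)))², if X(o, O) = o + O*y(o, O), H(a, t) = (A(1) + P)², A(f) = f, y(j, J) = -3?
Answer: 181476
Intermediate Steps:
P = -13 (P = -9 - 4 = -13)
H(a, t) = 144 (H(a, t) = (1 - 13)² = (-12)² = 144)
X(o, O) = o - 3*O (X(o, O) = o + O*(-3) = o - 3*O)
U = 2 (U = 2 + 0 = 2)
(U + X(4, H(-5, 3)))² = (2 + (4 - 3*144))² = (2 + (4 - 432))² = (2 - 428)² = (-426)² = 181476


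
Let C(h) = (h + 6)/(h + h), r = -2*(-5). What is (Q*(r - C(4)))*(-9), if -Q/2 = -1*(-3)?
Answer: 945/2 ≈ 472.50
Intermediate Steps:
r = 10
C(h) = (6 + h)/(2*h) (C(h) = (6 + h)/((2*h)) = (6 + h)*(1/(2*h)) = (6 + h)/(2*h))
Q = -6 (Q = -(-2)*(-3) = -2*3 = -6)
(Q*(r - C(4)))*(-9) = -6*(10 - (6 + 4)/(2*4))*(-9) = -6*(10 - 10/(2*4))*(-9) = -6*(10 - 1*5/4)*(-9) = -6*(10 - 5/4)*(-9) = -6*35/4*(-9) = -105/2*(-9) = 945/2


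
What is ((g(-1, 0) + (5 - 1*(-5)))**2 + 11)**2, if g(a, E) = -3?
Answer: 3600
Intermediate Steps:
((g(-1, 0) + (5 - 1*(-5)))**2 + 11)**2 = ((-3 + (5 - 1*(-5)))**2 + 11)**2 = ((-3 + (5 + 5))**2 + 11)**2 = ((-3 + 10)**2 + 11)**2 = (7**2 + 11)**2 = (49 + 11)**2 = 60**2 = 3600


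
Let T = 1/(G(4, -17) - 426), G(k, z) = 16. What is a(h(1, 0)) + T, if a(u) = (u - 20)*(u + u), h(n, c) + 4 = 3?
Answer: 17219/410 ≈ 41.998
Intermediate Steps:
h(n, c) = -1 (h(n, c) = -4 + 3 = -1)
a(u) = 2*u*(-20 + u) (a(u) = (-20 + u)*(2*u) = 2*u*(-20 + u))
T = -1/410 (T = 1/(16 - 426) = 1/(-410) = -1/410 ≈ -0.0024390)
a(h(1, 0)) + T = 2*(-1)*(-20 - 1) - 1/410 = 2*(-1)*(-21) - 1/410 = 42 - 1/410 = 17219/410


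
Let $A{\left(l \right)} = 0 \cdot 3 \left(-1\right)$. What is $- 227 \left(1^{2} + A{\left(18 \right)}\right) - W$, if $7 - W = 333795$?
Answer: $333561$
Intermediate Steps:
$W = -333788$ ($W = 7 - 333795 = -333788$)
$A{\left(l \right)} = 0$ ($A{\left(l \right)} = 0 \left(-1\right) = 0$)
$- 227 \left(1^{2} + A{\left(18 \right)}\right) - W = - 227 \left(1^{2} + 0\right) - -333788 = - 227 \left(1 + 0\right) + 333788 = \left(-227\right) 1 + 333788 = -227 + 333788 = 333561$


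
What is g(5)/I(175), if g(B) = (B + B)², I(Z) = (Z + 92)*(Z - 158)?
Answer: 100/4539 ≈ 0.022031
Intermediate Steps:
I(Z) = (-158 + Z)*(92 + Z) (I(Z) = (92 + Z)*(-158 + Z) = (-158 + Z)*(92 + Z))
g(B) = 4*B² (g(B) = (2*B)² = 4*B²)
g(5)/I(175) = (4*5²)/(-14536 + 175² - 66*175) = (4*25)/(-14536 + 30625 - 11550) = 100/4539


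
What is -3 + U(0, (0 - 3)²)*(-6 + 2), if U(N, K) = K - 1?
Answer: -35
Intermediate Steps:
U(N, K) = -1 + K
-3 + U(0, (0 - 3)²)*(-6 + 2) = -3 + (-1 + (0 - 3)²)*(-6 + 2) = -3 + (-1 + (-3)²)*(-4) = -3 + (-1 + 9)*(-4) = -3 + 8*(-4) = -3 - 32 = -35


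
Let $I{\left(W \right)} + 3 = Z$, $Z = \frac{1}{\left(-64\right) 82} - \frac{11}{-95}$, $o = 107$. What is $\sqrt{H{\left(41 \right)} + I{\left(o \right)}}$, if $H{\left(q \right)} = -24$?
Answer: $\frac{i \sqrt{104413163730}}{62320} \approx 5.185 i$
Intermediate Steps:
$Z = \frac{57633}{498560}$ ($Z = \left(- \frac{1}{64}\right) \frac{1}{82} - - \frac{11}{95} = - \frac{1}{5248} + \frac{11}{95} = \frac{57633}{498560} \approx 0.1156$)
$I{\left(W \right)} = - \frac{1438047}{498560}$ ($I{\left(W \right)} = -3 + \frac{57633}{498560} = - \frac{1438047}{498560}$)
$\sqrt{H{\left(41 \right)} + I{\left(o \right)}} = \sqrt{-24 - \frac{1438047}{498560}} = \sqrt{- \frac{13403487}{498560}} = \frac{i \sqrt{104413163730}}{62320}$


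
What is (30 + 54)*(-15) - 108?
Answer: -1368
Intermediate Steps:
(30 + 54)*(-15) - 108 = 84*(-15) - 108 = -1260 - 108 = -1368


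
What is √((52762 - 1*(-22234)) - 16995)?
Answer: √58001 ≈ 240.83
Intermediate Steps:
√((52762 - 1*(-22234)) - 16995) = √((52762 + 22234) - 16995) = √(74996 - 16995) = √58001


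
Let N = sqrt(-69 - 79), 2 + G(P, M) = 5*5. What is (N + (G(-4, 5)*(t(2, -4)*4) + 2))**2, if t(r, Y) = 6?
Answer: 306768 + 2216*I*sqrt(37) ≈ 3.0677e+5 + 13479.0*I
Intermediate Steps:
G(P, M) = 23 (G(P, M) = -2 + 5*5 = -2 + 25 = 23)
N = 2*I*sqrt(37) (N = sqrt(-148) = 2*I*sqrt(37) ≈ 12.166*I)
(N + (G(-4, 5)*(t(2, -4)*4) + 2))**2 = (2*I*sqrt(37) + (23*(6*4) + 2))**2 = (2*I*sqrt(37) + (23*24 + 2))**2 = (2*I*sqrt(37) + (552 + 2))**2 = (2*I*sqrt(37) + 554)**2 = (554 + 2*I*sqrt(37))**2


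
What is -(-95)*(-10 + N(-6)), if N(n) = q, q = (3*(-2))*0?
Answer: -950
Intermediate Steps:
q = 0 (q = -6*0 = 0)
N(n) = 0
-(-95)*(-10 + N(-6)) = -(-95)*(-10 + 0) = -(-95)*(-10) = -1*950 = -950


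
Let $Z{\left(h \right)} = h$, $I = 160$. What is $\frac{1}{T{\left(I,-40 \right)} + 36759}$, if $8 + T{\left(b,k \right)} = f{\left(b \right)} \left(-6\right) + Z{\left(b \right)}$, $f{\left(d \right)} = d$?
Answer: $\frac{1}{35951} \approx 2.7816 \cdot 10^{-5}$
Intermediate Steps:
$T{\left(b,k \right)} = -8 - 5 b$ ($T{\left(b,k \right)} = -8 + \left(b \left(-6\right) + b\right) = -8 + \left(- 6 b + b\right) = -8 - 5 b$)
$\frac{1}{T{\left(I,-40 \right)} + 36759} = \frac{1}{\left(-8 - 800\right) + 36759} = \frac{1}{-808 + 36759} = \frac{1}{35951}$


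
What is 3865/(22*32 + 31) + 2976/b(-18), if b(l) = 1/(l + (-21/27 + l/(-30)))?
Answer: -13252493/245 ≈ -54092.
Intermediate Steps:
b(l) = 1/(-7/9 + 29*l/30) (b(l) = 1/(l + (-21*1/27 + l*(-1/30))) = 1/(l + (-7/9 - l/30)) = 1/(-7/9 + 29*l/30))
3865/(22*32 + 31) + 2976/b(-18) = 3865/(22*32 + 31) + 2976/((90/(-70 + 87*(-18)))) = 3865/(704 + 31) + 2976/((90/(-70 - 1566))) = 3865/735 + 2976/((90/(-1636))) = 3865*(1/735) + 2976/((90*(-1/1636))) = 773/147 + 2976/(-45/818) = 773/147 + 2976*(-818/45) = 773/147 - 811456/15 = -13252493/245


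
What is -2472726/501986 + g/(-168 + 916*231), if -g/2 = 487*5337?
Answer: -87006839261/2948163778 ≈ -29.512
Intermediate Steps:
g = -5198238 (g = -974*5337 = -2*2599119 = -5198238)
-2472726/501986 + g/(-168 + 916*231) = -2472726/501986 - 5198238/(-168 + 916*231) = -2472726*1/501986 - 5198238/(-168 + 211596) = -1236363/250993 - 5198238/211428 = -1236363/250993 - 5198238*1/211428 = -1236363/250993 - 288791/11746 = -87006839261/2948163778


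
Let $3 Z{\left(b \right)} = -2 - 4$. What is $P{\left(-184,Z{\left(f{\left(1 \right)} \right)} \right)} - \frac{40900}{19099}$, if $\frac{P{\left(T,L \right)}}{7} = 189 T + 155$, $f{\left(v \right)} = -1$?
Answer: $- \frac{4628626253}{19099} \approx -2.4235 \cdot 10^{5}$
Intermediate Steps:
$Z{\left(b \right)} = -2$ ($Z{\left(b \right)} = \frac{-2 - 4}{3} = \frac{1}{3} \left(-6\right) = -2$)
$P{\left(T,L \right)} = 1085 + 1323 T$ ($P{\left(T,L \right)} = 7 \left(189 T + 155\right) = 7 \left(155 + 189 T\right) = 1085 + 1323 T$)
$P{\left(-184,Z{\left(f{\left(1 \right)} \right)} \right)} - \frac{40900}{19099} = \left(1085 + 1323 \left(-184\right)\right) - \frac{40900}{19099} = \left(1085 - 243432\right) - 40900 \cdot \frac{1}{19099} = -242347 - \frac{40900}{19099} = - \frac{4628626253}{19099}$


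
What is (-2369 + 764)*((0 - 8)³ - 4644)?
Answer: 8275380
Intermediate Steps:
(-2369 + 764)*((0 - 8)³ - 4644) = -1605*((-8)³ - 4644) = -1605*(-512 - 4644) = -1605*(-5156) = 8275380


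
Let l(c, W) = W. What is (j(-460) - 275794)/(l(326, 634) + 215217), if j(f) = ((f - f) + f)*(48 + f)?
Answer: -86274/215851 ≈ -0.39969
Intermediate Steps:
j(f) = f*(48 + f) (j(f) = (0 + f)*(48 + f) = f*(48 + f))
(j(-460) - 275794)/(l(326, 634) + 215217) = (-460*(48 - 460) - 275794)/(634 + 215217) = (-460*(-412) - 275794)/215851 = (189520 - 275794)*(1/215851) = -86274*1/215851 = -86274/215851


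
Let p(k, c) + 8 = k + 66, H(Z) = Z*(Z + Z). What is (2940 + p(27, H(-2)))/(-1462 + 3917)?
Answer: 605/491 ≈ 1.2322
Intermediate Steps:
H(Z) = 2*Z² (H(Z) = Z*(2*Z) = 2*Z²)
p(k, c) = 58 + k (p(k, c) = -8 + (k + 66) = -8 + (66 + k) = 58 + k)
(2940 + p(27, H(-2)))/(-1462 + 3917) = (2940 + (58 + 27))/(-1462 + 3917) = (2940 + 85)/2455 = 3025*(1/2455) = 605/491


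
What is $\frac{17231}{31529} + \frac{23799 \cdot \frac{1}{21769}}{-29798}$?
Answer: $\frac{11176528280251}{20452000360198} \approx 0.54648$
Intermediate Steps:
$\frac{17231}{31529} + \frac{23799 \cdot \frac{1}{21769}}{-29798} = 17231 \cdot \frac{1}{31529} + 23799 \cdot \frac{1}{21769} \left(- \frac{1}{29798}\right) = \frac{17231}{31529} + \frac{23799}{21769} \left(- \frac{1}{29798}\right) = \frac{17231}{31529} - \frac{23799}{648672662} = \frac{11176528280251}{20452000360198}$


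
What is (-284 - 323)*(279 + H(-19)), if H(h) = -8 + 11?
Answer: -171174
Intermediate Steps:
H(h) = 3
(-284 - 323)*(279 + H(-19)) = (-284 - 323)*(279 + 3) = -607*282 = -171174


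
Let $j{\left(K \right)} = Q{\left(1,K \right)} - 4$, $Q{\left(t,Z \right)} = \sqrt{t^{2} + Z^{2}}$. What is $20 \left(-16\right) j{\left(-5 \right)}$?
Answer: $1280 - 320 \sqrt{26} \approx -351.69$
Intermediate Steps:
$Q{\left(t,Z \right)} = \sqrt{Z^{2} + t^{2}}$
$j{\left(K \right)} = -4 + \sqrt{1 + K^{2}}$ ($j{\left(K \right)} = \sqrt{K^{2} + 1^{2}} - 4 = \sqrt{K^{2} + 1} - 4 = \sqrt{1 + K^{2}} - 4 = -4 + \sqrt{1 + K^{2}}$)
$20 \left(-16\right) j{\left(-5 \right)} = 20 \left(-16\right) \left(-4 + \sqrt{1 + \left(-5\right)^{2}}\right) = - 320 \left(-4 + \sqrt{1 + 25}\right) = - 320 \left(-4 + \sqrt{26}\right) = 1280 - 320 \sqrt{26}$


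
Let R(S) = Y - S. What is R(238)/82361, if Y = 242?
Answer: 4/82361 ≈ 4.8567e-5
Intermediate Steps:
R(S) = 242 - S
R(238)/82361 = (242 - 1*238)/82361 = (242 - 238)*(1/82361) = 4*(1/82361) = 4/82361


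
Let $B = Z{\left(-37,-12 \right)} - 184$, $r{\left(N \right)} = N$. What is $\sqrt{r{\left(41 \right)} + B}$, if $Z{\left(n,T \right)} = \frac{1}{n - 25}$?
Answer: $\frac{i \sqrt{549754}}{62} \approx 11.959 i$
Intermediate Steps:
$Z{\left(n,T \right)} = \frac{1}{-25 + n}$
$B = - \frac{11409}{62}$ ($B = \frac{1}{-25 - 37} - 184 = \frac{1}{-62} - 184 = - \frac{1}{62} - 184 = - \frac{11409}{62} \approx -184.02$)
$\sqrt{r{\left(41 \right)} + B} = \sqrt{41 - \frac{11409}{62}} = \sqrt{- \frac{8867}{62}} = \frac{i \sqrt{549754}}{62}$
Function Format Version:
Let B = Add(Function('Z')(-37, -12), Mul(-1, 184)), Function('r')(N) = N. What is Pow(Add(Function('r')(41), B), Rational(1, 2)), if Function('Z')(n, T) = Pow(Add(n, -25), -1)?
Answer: Mul(Rational(1, 62), I, Pow(549754, Rational(1, 2))) ≈ Mul(11.959, I)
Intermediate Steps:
Function('Z')(n, T) = Pow(Add(-25, n), -1)
B = Rational(-11409, 62) (B = Add(Pow(Add(-25, -37), -1), Mul(-1, 184)) = Add(Pow(-62, -1), -184) = Add(Rational(-1, 62), -184) = Rational(-11409, 62) ≈ -184.02)
Pow(Add(Function('r')(41), B), Rational(1, 2)) = Pow(Add(41, Rational(-11409, 62)), Rational(1, 2)) = Pow(Rational(-8867, 62), Rational(1, 2)) = Mul(Rational(1, 62), I, Pow(549754, Rational(1, 2)))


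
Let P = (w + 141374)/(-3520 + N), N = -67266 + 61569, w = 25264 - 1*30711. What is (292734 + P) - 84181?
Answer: 1922097074/9217 ≈ 2.0854e+5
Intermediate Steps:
w = -5447 (w = 25264 - 30711 = -5447)
N = -5697
P = -135927/9217 (P = (-5447 + 141374)/(-3520 - 5697) = 135927/(-9217) = 135927*(-1/9217) = -135927/9217 ≈ -14.747)
(292734 + P) - 84181 = (292734 - 135927/9217) - 84181 = 2697993351/9217 - 84181 = 1922097074/9217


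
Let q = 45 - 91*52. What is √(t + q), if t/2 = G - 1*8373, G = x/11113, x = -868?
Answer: 3*I*√294107600905/11113 ≈ 146.4*I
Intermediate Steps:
G = -868/11113 ≈ -0.078107
t = -186100034/11113 (t = 2*(-868/11113 - 1*8373) = 2*(-868/11113 - 8373) = 2*(-93050017/11113) = -186100034/11113 ≈ -16746.)
q = -4687 (q = 45 - 4732 = -4687)
√(t + q) = √(-186100034/11113 - 4687) = √(-238186665/11113) = 3*I*√294107600905/11113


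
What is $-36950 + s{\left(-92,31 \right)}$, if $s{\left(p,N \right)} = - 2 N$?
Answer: $-37012$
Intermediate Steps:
$-36950 + s{\left(-92,31 \right)} = -36950 - 62 = -37012$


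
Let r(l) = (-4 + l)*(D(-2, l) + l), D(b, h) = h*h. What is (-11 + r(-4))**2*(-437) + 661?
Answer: -5002552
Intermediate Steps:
D(b, h) = h**2
r(l) = (-4 + l)*(l + l**2) (r(l) = (-4 + l)*(l**2 + l) = (-4 + l)*(l + l**2))
(-11 + r(-4))**2*(-437) + 661 = (-11 - 4*(-4 + (-4)**2 - 3*(-4)))**2*(-437) + 661 = (-11 - 4*(-4 + 16 + 12))**2*(-437) + 661 = (-11 - 4*24)**2*(-437) + 661 = (-11 - 96)**2*(-437) + 661 = (-107)**2*(-437) + 661 = 11449*(-437) + 661 = -5003213 + 661 = -5002552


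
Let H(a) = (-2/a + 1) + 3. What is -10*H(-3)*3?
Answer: -140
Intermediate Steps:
H(a) = 4 - 2/a (H(a) = (1 - 2/a) + 3 = 4 - 2/a)
-10*H(-3)*3 = -10*(4 - 2/(-3))*3 = -10*(4 - 2*(-⅓))*3 = -10*(4 + ⅔)*3 = -10*14/3*3 = -140/3*3 = -140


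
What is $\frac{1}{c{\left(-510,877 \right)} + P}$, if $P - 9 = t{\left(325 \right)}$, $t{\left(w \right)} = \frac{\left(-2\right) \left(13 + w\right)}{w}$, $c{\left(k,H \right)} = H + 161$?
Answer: $\frac{25}{26123} \approx 0.00095701$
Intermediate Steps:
$c{\left(k,H \right)} = 161 + H$
$t{\left(w \right)} = \frac{-26 - 2 w}{w}$
$P = \frac{173}{25}$ ($P = 9 - \left(2 + \frac{26}{325}\right) = 9 - \frac{52}{25} = \frac{173}{25} \approx 6.92$)
$\frac{1}{c{\left(-510,877 \right)} + P} = \frac{1}{\left(161 + 877\right) + \frac{173}{25}} = \frac{1}{1038 + \frac{173}{25}} = \frac{1}{\frac{26123}{25}} = \frac{25}{26123}$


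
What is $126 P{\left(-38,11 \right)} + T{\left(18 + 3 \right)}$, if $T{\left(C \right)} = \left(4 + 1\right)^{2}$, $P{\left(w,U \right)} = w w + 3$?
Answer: $182347$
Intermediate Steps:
$P{\left(w,U \right)} = 3 + w^{2}$ ($P{\left(w,U \right)} = w^{2} + 3 = 3 + w^{2}$)
$T{\left(C \right)} = 25$ ($T{\left(C \right)} = 5^{2} = 25$)
$126 P{\left(-38,11 \right)} + T{\left(18 + 3 \right)} = 126 \left(3 + \left(-38\right)^{2}\right) + 25 = 126 \left(3 + 1444\right) + 25 = 126 \cdot 1447 + 25 = 182322 + 25 = 182347$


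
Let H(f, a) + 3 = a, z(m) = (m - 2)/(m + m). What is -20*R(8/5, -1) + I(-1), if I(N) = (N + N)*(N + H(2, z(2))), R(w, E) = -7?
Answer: 148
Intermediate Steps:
z(m) = (-2 + m)/(2*m) (z(m) = (-2 + m)/((2*m)) = (-2 + m)*(1/(2*m)) = (-2 + m)/(2*m))
H(f, a) = -3 + a
I(N) = 2*N*(-3 + N) (I(N) = (N + N)*(N + (-3 + (1/2)*(-2 + 2)/2)) = (2*N)*(N + (-3 + (1/2)*(1/2)*0)) = (2*N)*(N + (-3 + 0)) = (2*N)*(N - 3) = (2*N)*(-3 + N) = 2*N*(-3 + N))
-20*R(8/5, -1) + I(-1) = -20*(-7) + 2*(-1)*(-3 - 1) = 140 + 2*(-1)*(-4) = 140 + 8 = 148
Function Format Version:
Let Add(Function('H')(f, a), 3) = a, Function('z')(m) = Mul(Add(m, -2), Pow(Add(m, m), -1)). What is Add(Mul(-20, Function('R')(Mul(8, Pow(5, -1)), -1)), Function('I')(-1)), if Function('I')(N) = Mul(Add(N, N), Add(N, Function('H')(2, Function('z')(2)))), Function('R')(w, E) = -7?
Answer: 148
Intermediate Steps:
Function('z')(m) = Mul(Rational(1, 2), Pow(m, -1), Add(-2, m)) (Function('z')(m) = Mul(Add(-2, m), Pow(Mul(2, m), -1)) = Mul(Add(-2, m), Mul(Rational(1, 2), Pow(m, -1))) = Mul(Rational(1, 2), Pow(m, -1), Add(-2, m)))
Function('H')(f, a) = Add(-3, a)
Function('I')(N) = Mul(2, N, Add(-3, N)) (Function('I')(N) = Mul(Add(N, N), Add(N, Add(-3, Mul(Rational(1, 2), Pow(2, -1), Add(-2, 2))))) = Mul(Mul(2, N), Add(N, Add(-3, Mul(Rational(1, 2), Rational(1, 2), 0)))) = Mul(Mul(2, N), Add(N, Add(-3, 0))) = Mul(Mul(2, N), Add(N, -3)) = Mul(Mul(2, N), Add(-3, N)) = Mul(2, N, Add(-3, N)))
Add(Mul(-20, Function('R')(Mul(8, Pow(5, -1)), -1)), Function('I')(-1)) = Add(Mul(-20, -7), Mul(2, -1, Add(-3, -1))) = Add(140, Mul(2, -1, -4)) = Add(140, 8) = 148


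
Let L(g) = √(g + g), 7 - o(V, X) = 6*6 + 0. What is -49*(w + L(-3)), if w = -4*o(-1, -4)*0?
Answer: -49*I*√6 ≈ -120.03*I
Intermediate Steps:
o(V, X) = -29 (o(V, X) = 7 - (6*6 + 0) = 7 - (36 + 0) = 7 - 1*36 = 7 - 36 = -29)
L(g) = √2*√g (L(g) = √(2*g) = √2*√g)
w = 0 (w = -4*(-29)*0 = 116*0 = 0)
-49*(w + L(-3)) = -49*(0 + √2*√(-3)) = -49*(0 + √2*(I*√3)) = -49*(0 + I*√6) = -49*I*√6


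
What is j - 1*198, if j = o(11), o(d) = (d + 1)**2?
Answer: -54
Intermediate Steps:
o(d) = (1 + d)**2
j = 144 (j = (1 + 11)**2 = 12**2 = 144)
j - 1*198 = 144 - 1*198 = 144 - 198 = -54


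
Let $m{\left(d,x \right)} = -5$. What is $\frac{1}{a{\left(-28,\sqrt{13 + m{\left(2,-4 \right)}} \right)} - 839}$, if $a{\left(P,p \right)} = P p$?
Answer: $- \frac{839}{697649} + \frac{56 \sqrt{2}}{697649} \approx -0.0010891$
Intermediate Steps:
$\frac{1}{a{\left(-28,\sqrt{13 + m{\left(2,-4 \right)}} \right)} - 839} = \frac{1}{- 28 \sqrt{13 - 5} - 839} = \frac{1}{- 28 \sqrt{8} - 839} = \frac{1}{- 28 \cdot 2 \sqrt{2} - 839} = \frac{1}{- 56 \sqrt{2} - 839} = \frac{1}{-839 - 56 \sqrt{2}}$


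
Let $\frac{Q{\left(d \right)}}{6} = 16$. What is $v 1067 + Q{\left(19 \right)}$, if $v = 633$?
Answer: $675507$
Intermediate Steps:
$Q{\left(d \right)} = 96$ ($Q{\left(d \right)} = 6 \cdot 16 = 96$)
$v 1067 + Q{\left(19 \right)} = 633 \cdot 1067 + 96 = 675411 + 96 = 675507$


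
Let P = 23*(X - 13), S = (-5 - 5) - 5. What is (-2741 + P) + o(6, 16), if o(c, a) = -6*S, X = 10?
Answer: -2720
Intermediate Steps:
S = -15 (S = -10 - 5 = -15)
o(c, a) = 90 (o(c, a) = -6*(-15) = 90)
P = -69 (P = 23*(10 - 13) = 23*(-3) = -69)
(-2741 + P) + o(6, 16) = (-2741 - 69) + 90 = -2810 + 90 = -2720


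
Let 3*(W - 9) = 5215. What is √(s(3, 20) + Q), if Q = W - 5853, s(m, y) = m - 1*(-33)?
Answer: I*√36627/3 ≈ 63.794*I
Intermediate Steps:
W = 5242/3 (W = 9 + (⅓)*5215 = 9 + 5215/3 = 5242/3 ≈ 1747.3)
s(m, y) = 33 + m (s(m, y) = m + 33 = 33 + m)
Q = -12317/3 (Q = 5242/3 - 5853 = -12317/3 ≈ -4105.7)
√(s(3, 20) + Q) = √((33 + 3) - 12317/3) = √(36 - 12317/3) = √(-12209/3) = I*√36627/3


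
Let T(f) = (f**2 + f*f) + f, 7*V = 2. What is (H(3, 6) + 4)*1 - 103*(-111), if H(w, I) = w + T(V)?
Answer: 560582/49 ≈ 11440.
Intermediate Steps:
V = 2/7 (V = (1/7)*2 = 2/7 ≈ 0.28571)
T(f) = f + 2*f**2 (T(f) = (f**2 + f**2) + f = 2*f**2 + f = f + 2*f**2)
H(w, I) = 22/49 + w (H(w, I) = w + 2*(1 + 2*(2/7))/7 = w + 2*(1 + 4/7)/7 = w + (2/7)*(11/7) = w + 22/49 = 22/49 + w)
(H(3, 6) + 4)*1 - 103*(-111) = ((22/49 + 3) + 4)*1 - 103*(-111) = (169/49 + 4)*1 + 11433 = (365/49)*1 + 11433 = 365/49 + 11433 = 560582/49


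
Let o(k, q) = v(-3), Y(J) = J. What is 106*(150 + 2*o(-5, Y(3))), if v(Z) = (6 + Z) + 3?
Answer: 17172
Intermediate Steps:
v(Z) = 9 + Z
o(k, q) = 6 (o(k, q) = 9 - 3 = 6)
106*(150 + 2*o(-5, Y(3))) = 106*(150 + 2*6) = 106*(150 + 12) = 106*162 = 17172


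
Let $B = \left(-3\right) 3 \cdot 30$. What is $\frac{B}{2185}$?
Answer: $- \frac{54}{437} \approx -0.12357$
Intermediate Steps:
$B = -270$ ($B = \left(-9\right) 30 = -270$)
$\frac{B}{2185} = - \frac{270}{2185} = \left(-270\right) \frac{1}{2185} = - \frac{54}{437}$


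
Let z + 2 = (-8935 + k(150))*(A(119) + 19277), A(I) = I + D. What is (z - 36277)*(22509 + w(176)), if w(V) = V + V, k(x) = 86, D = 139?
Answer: -3952701054334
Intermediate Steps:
A(I) = 139 + I (A(I) = I + 139 = 139 + I)
z = -172865217 (z = -2 + (-8935 + 86)*((139 + 119) + 19277) = -2 - 8849*(258 + 19277) = -2 - 8849*19535 = -2 - 172865215 = -172865217)
w(V) = 2*V
(z - 36277)*(22509 + w(176)) = (-172865217 - 36277)*(22509 + 2*176) = -172901494*(22509 + 352) = -172901494*22861 = -3952701054334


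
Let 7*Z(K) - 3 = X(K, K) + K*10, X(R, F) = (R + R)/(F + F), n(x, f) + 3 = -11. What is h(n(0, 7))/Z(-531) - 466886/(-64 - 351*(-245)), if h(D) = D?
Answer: -176348277/32567849 ≈ -5.4148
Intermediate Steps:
n(x, f) = -14 (n(x, f) = -3 - 11 = -14)
X(R, F) = R/F (X(R, F) = (2*R)/((2*F)) = (2*R)*(1/(2*F)) = R/F)
Z(K) = 4/7 + 10*K/7 (Z(K) = 3/7 + (K/K + K*10)/7 = 3/7 + (1 + 10*K)/7 = 3/7 + (⅐ + 10*K/7) = 4/7 + 10*K/7)
h(n(0, 7))/Z(-531) - 466886/(-64 - 351*(-245)) = -14/(4/7 + (10/7)*(-531)) - 466886/(-64 - 351*(-245)) = -14/(4/7 - 5310/7) - 466886/(-64 + 85995) = -14/(-758) - 466886/85931 = -14*(-1/758) - 466886*1/85931 = 7/379 - 466886/85931 = -176348277/32567849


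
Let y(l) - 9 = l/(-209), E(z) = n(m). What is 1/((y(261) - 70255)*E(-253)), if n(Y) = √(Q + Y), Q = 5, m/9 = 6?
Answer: -209*√59/866218825 ≈ -1.8533e-6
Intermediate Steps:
m = 54 (m = 9*6 = 54)
n(Y) = √(5 + Y)
E(z) = √59 (E(z) = √(5 + 54) = √59)
y(l) = 9 - l/209 (y(l) = 9 + l/(-209) = 9 + l*(-1/209) = 9 - l/209)
1/((y(261) - 70255)*E(-253)) = 1/(((9 - 1/209*261) - 70255)*(√59)) = (√59/59)/((9 - 261/209) - 70255) = (√59/59)/(1620/209 - 70255) = (√59/59)/(-14681675/209) = -209*√59/866218825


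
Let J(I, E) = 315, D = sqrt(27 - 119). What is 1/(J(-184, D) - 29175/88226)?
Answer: 88226/27762015 ≈ 0.0031779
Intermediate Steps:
D = 2*I*sqrt(23) (D = sqrt(-92) = 2*I*sqrt(23) ≈ 9.5917*I)
1/(J(-184, D) - 29175/88226) = 1/(315 - 29175/88226) = 1/(27762015/88226) = 88226/27762015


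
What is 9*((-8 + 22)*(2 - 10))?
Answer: -1008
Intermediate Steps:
9*((-8 + 22)*(2 - 10)) = 9*(14*(-8)) = 9*(-112) = -1008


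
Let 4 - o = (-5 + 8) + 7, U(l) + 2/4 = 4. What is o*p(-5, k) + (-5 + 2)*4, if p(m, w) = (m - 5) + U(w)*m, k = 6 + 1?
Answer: 153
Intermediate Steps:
U(l) = 7/2 (U(l) = -1/2 + 4 = 7/2)
k = 7
o = -6 (o = 4 - ((-5 + 8) + 7) = 4 - (3 + 7) = 4 - 1*10 = 4 - 10 = -6)
p(m, w) = -5 + 9*m/2 (p(m, w) = (m - 5) + 7*m/2 = (-5 + m) + 7*m/2 = -5 + 9*m/2)
o*p(-5, k) + (-5 + 2)*4 = -6*(-5 + (9/2)*(-5)) + (-5 + 2)*4 = -6*(-5 - 45/2) - 3*4 = -6*(-55/2) - 12 = 165 - 12 = 153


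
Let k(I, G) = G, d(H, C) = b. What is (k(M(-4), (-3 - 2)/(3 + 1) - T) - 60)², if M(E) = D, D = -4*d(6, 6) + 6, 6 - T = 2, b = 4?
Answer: 68121/16 ≈ 4257.6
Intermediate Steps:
d(H, C) = 4
T = 4 (T = 6 - 1*2 = 6 - 2 = 4)
D = -10 (D = -4*4 + 6 = -16 + 6 = -10)
M(E) = -10
(k(M(-4), (-3 - 2)/(3 + 1) - T) - 60)² = (((-3 - 2)/(3 + 1) - 1*4) - 60)² = ((-5/4 - 4) - 60)² = (-21/4 - 60)² = (-261/4)² = 68121/16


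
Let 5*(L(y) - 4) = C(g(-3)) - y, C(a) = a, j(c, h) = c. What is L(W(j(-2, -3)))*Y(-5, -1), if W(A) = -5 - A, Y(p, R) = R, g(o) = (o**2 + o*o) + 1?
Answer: -42/5 ≈ -8.4000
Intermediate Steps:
g(o) = 1 + 2*o**2 (g(o) = (o**2 + o**2) + 1 = 2*o**2 + 1 = 1 + 2*o**2)
L(y) = 39/5 - y/5 (L(y) = 4 + ((1 + 2*(-3)**2) - y)/5 = 4 + ((1 + 2*9) - y)/5 = 4 + ((1 + 18) - y)/5 = 4 + (19 - y)/5 = 4 + (19/5 - y/5) = 39/5 - y/5)
L(W(j(-2, -3)))*Y(-5, -1) = (39/5 - (-5 - 1*(-2))/5)*(-1) = (39/5 - (-5 + 2)/5)*(-1) = (39/5 - 1/5*(-3))*(-1) = (39/5 + 3/5)*(-1) = (42/5)*(-1) = -42/5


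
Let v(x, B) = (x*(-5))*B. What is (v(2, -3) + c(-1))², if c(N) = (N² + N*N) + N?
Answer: 961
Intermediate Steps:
c(N) = N + 2*N² (c(N) = (N² + N²) + N = 2*N² + N = N + 2*N²)
v(x, B) = -5*B*x (v(x, B) = (-5*x)*B = -5*B*x)
(v(2, -3) + c(-1))² = (-5*(-3)*2 - (1 + 2*(-1)))² = (30 - (1 - 2))² = (30 - 1*(-1))² = (30 + 1)² = 31² = 961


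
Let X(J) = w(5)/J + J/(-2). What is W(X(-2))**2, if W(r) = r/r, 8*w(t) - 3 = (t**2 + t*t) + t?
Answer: 1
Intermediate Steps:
w(t) = 3/8 + t**2/4 + t/8 (w(t) = 3/8 + ((t**2 + t*t) + t)/8 = 3/8 + ((t**2 + t**2) + t)/8 = 3/8 + (2*t**2 + t)/8 = 3/8 + (t + 2*t**2)/8 = 3/8 + (t**2/4 + t/8) = 3/8 + t**2/4 + t/8)
X(J) = -J/2 + 29/(4*J) (X(J) = (3/8 + (1/4)*5**2 + (1/8)*5)/J + J/(-2) = (3/8 + (1/4)*25 + 5/8)/J + J*(-1/2) = (3/8 + 25/4 + 5/8)/J - J/2 = 29/(4*J) - J/2 = -J/2 + 29/(4*J))
W(r) = 1
W(X(-2))**2 = 1**2 = 1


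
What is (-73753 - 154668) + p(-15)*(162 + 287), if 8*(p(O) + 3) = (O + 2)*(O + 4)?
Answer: -1773937/8 ≈ -2.2174e+5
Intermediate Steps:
p(O) = -3 + (2 + O)*(4 + O)/8 (p(O) = -3 + ((O + 2)*(O + 4))/8 = -3 + ((2 + O)*(4 + O))/8 = -3 + (2 + O)*(4 + O)/8)
(-73753 - 154668) + p(-15)*(162 + 287) = (-73753 - 154668) + (-2 + (1/8)*(-15)**2 + (3/4)*(-15))*(162 + 287) = -228421 + (-2 + (1/8)*225 - 45/4)*449 = -228421 + (-2 + 225/8 - 45/4)*449 = -228421 + (119/8)*449 = -228421 + 53431/8 = -1773937/8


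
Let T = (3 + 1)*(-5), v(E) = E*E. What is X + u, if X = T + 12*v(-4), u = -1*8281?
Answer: -8109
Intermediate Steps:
v(E) = E**2
u = -8281
T = -20 (T = 4*(-5) = -20)
X = 172 (X = -20 + 12*(-4)**2 = -20 + 12*16 = -20 + 192 = 172)
X + u = 172 - 8281 = -8109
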